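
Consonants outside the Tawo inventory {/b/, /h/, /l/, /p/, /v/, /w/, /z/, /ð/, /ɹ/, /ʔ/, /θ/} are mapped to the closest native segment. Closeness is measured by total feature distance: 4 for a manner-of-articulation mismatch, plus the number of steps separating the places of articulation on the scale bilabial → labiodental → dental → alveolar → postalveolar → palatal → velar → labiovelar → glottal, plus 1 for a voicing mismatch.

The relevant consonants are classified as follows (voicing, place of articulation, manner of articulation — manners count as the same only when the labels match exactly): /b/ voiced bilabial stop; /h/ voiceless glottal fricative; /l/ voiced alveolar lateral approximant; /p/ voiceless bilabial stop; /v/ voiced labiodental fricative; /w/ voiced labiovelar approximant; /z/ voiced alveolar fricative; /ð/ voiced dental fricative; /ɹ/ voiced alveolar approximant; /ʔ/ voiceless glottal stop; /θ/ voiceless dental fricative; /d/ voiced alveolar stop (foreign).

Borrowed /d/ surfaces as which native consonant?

/b/ is closest: same manner (stop), place distance 3 (alveolar→bilabial), same voicing; total 3. Next closest is /l/ at distance 4.

b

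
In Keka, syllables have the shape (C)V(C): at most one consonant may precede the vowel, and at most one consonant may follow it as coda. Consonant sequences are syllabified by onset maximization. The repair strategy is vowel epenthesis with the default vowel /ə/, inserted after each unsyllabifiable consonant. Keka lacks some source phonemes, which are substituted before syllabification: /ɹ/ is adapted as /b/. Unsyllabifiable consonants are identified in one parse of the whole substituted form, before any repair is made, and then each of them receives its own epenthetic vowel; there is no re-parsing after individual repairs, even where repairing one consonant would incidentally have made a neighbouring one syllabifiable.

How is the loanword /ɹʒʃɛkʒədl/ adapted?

bəʒəʃɛkʒədlə

Substitution: /ɹ/ → /b/, giving /bʒʃɛkʒədl/.
The consonants /b/, /ʒ/, /l/ cannot be parsed into a legal (C)V(C) syllable (at most one coda consonant is licensed; onsets are limited to one consonant).
Inserting the epenthetic vowel yields /b/ → /bə/, /ʒ/ → /ʒə/, /l/ → /lə/.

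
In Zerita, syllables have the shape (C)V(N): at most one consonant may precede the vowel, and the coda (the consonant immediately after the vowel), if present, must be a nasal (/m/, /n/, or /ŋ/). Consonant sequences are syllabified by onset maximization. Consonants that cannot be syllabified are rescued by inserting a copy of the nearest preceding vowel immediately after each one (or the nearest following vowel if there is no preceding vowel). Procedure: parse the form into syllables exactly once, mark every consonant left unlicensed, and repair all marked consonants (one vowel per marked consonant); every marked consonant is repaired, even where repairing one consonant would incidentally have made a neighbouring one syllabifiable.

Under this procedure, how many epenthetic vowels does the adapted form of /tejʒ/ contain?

The unsyllabifiable consonants are /j/, /ʒ/; each receives one epenthetic vowel.

2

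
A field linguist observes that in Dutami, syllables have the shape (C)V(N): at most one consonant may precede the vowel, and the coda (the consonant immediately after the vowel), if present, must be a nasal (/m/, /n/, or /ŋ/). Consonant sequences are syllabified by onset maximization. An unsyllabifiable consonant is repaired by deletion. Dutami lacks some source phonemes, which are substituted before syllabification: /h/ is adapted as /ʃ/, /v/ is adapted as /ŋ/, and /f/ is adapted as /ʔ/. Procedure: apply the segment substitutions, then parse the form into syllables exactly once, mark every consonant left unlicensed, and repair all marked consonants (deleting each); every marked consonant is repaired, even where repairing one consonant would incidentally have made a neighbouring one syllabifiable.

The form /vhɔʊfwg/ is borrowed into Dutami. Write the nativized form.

Substitution: /v/ → /ŋ/, /h/ → /ʃ/, /f/ → /ʔ/, giving /ŋʃɔʊʔwg/.
The consonants /ŋ/, /ʔ/, /w/, /g/ cannot be parsed into a legal (C)V(N) syllable (only a nasal (/m/, /n/, or /ŋ/) is licensed in coda position; onsets are limited to one consonant).
Deletion applies to /ŋ/, /ʔ/, /w/, /g/.

ʃɔʊ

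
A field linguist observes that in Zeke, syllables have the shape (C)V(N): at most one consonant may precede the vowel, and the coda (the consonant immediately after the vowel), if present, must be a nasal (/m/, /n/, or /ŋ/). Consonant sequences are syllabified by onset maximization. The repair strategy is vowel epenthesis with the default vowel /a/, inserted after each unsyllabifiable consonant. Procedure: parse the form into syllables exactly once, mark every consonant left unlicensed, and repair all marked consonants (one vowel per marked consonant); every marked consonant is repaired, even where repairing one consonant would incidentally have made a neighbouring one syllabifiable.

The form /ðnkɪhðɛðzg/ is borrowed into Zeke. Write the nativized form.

ðanakɪhaðɛðazaga

Syllabifying with onset maximization leaves /ð/, /n/, /h/, /ð/, /z/, /g/ stranded (only a nasal (/m/, /n/, or /ŋ/) is licensed in coda position; onsets are limited to one consonant).
Each unlicensed consonant becomes the onset of a new syllable: /ð/ → /ða/, /n/ → /na/, /h/ → /ha/, /ð/ → /ða/, /z/ → /za/, /g/ → /ga/.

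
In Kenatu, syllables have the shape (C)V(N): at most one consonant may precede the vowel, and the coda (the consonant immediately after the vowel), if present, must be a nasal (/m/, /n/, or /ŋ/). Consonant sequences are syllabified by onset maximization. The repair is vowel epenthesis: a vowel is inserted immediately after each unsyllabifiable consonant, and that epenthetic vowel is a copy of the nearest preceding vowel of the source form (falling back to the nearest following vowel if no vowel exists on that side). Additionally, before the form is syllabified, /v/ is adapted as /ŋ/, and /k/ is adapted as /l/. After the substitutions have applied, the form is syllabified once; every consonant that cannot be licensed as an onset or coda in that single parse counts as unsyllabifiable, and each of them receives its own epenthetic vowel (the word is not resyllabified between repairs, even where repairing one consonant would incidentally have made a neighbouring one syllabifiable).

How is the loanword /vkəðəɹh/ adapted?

Substitution: /v/ → /ŋ/, /k/ → /l/, giving /ŋləðəɹh/.
Under (C)V(N), the unsyllabifiable consonants are /ŋ/, /ɹ/, /h/ (only a nasal (/m/, /n/, or /ŋ/) is licensed in coda position; onsets are limited to one consonant).
Each unlicensed consonant becomes the onset of a new syllable: /ŋ/ → /ŋə/, /ɹ/ → /ɹə/, /h/ → /hə/.

ŋələðəɹəhə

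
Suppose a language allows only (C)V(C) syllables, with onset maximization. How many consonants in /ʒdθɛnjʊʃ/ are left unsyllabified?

2

Syllabifying with onset maximization leaves /ʒ/, /d/ stranded (at most one coda consonant is licensed; onsets are limited to one consonant).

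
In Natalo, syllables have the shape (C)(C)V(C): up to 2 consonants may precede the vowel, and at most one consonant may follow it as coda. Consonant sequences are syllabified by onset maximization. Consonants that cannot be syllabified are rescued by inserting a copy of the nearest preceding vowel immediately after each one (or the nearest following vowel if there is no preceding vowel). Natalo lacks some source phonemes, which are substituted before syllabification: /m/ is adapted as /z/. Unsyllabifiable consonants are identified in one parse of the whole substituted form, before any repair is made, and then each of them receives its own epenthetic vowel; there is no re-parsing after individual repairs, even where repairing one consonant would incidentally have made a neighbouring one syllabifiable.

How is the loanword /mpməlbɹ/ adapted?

Substitution: /m/ → /z/, giving /zpzəlbɹ/.
Syllabifying with onset maximization leaves /z/, /b/, /ɹ/ stranded (at most one coda consonant is licensed; onsets may contain at most 2 consonants).
Inserting the epenthetic vowel yields /z/ → /zə/, /b/ → /bə/, /ɹ/ → /ɹə/.

zəpzəlbəɹə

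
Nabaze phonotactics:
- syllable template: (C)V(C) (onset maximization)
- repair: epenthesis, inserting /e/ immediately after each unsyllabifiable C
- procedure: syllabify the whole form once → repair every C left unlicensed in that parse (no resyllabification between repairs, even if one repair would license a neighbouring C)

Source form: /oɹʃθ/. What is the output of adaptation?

Under (C)V(C), the unsyllabifiable consonants are /ʃ/, /θ/ (at most one coda consonant is licensed; onsets are limited to one consonant).
Epenthesis after each stranded consonant: /ʃ/ → /ʃe/, /θ/ → /θe/.

oɹʃeθe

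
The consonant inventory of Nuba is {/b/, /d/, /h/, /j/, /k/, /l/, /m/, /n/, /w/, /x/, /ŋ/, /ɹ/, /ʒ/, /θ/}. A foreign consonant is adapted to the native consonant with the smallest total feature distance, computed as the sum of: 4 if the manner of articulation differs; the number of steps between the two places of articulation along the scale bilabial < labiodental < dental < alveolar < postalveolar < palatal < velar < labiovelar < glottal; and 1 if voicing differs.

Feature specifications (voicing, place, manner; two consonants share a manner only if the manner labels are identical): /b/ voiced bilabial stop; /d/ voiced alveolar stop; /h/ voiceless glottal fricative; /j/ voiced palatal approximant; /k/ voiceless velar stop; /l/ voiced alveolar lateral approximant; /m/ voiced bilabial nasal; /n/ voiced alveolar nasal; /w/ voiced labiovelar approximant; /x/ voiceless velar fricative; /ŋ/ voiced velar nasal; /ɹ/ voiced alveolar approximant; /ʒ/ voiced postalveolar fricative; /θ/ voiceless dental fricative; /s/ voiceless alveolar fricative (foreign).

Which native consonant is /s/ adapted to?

/θ/ is closest: same manner (fricative), place distance 1 (alveolar→dental), same voicing; total 1. Next closest is /ʒ/ at distance 2.

θ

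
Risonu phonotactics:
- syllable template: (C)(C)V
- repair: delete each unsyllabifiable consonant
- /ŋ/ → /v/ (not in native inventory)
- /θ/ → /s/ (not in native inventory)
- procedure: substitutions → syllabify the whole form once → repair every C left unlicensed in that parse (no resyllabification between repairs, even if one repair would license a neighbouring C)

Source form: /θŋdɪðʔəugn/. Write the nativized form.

Substitution: /θ/ → /s/, /ŋ/ → /v/, giving /svdɪðʔəugn/.
Syllabifying with onset maximization leaves /s/, /g/, /n/ stranded (no codas are permitted; onsets may contain at most 2 consonants).
Deleting the stranded consonants removes /s/, /g/, /n/.

vdɪðʔəu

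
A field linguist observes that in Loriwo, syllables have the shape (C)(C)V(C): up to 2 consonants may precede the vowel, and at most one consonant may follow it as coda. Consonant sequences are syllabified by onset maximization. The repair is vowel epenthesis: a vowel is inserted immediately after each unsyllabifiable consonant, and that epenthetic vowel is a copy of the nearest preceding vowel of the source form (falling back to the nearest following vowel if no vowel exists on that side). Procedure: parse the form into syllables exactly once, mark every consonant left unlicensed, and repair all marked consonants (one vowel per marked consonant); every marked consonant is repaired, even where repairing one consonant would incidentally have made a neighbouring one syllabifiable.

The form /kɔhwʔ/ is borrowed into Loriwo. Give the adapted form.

Under (C)(C)V(C), the unsyllabifiable consonants are /w/, /ʔ/ (at most one coda consonant is licensed; onsets may contain at most 2 consonants).
Inserting the epenthetic vowel yields /w/ → /wɔ/, /ʔ/ → /ʔɔ/.

kɔhwɔʔɔ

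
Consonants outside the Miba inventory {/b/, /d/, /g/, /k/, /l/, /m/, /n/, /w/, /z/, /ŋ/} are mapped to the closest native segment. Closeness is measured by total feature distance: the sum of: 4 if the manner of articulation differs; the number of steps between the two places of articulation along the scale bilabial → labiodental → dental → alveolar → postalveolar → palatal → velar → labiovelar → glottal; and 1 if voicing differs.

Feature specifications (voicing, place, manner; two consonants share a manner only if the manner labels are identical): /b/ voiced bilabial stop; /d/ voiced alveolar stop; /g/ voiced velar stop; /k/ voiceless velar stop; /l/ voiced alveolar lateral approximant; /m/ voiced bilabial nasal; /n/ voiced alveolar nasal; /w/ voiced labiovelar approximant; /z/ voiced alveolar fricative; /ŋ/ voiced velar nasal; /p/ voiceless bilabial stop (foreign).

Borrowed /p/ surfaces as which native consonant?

/b/ is closest: same manner (stop), place distance 0 (bilabial→bilabial), voicing differs (+1); total 1. Next closest is /d/ at distance 4.

b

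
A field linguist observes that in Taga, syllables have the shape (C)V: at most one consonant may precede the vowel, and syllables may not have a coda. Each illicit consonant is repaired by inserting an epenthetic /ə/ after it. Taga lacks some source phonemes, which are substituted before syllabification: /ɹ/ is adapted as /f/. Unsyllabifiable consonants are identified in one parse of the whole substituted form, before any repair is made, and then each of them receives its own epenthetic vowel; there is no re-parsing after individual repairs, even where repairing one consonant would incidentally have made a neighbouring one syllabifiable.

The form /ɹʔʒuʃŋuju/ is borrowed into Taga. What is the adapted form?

Substitution: /ɹ/ → /f/, giving /fʔʒuʃŋuju/.
Under (C)V, the unsyllabifiable consonants are /f/, /ʔ/, /ʃ/ (no codas are permitted; onsets are limited to one consonant).
Inserting the epenthetic vowel yields /f/ → /fə/, /ʔ/ → /ʔə/, /ʃ/ → /ʃə/.

fəʔəʒuʃəŋuju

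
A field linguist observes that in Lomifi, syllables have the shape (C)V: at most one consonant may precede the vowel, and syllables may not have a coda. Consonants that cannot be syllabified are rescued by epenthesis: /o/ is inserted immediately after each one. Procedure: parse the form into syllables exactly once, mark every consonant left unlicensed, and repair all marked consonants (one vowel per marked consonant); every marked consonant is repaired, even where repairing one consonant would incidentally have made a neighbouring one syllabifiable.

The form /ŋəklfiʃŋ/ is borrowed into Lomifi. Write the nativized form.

ŋəkolofiʃoŋo

Syllabifying with onset maximization leaves /k/, /l/, /ʃ/, /ŋ/ stranded (no codas are permitted; onsets are limited to one consonant).
Inserting the epenthetic vowel yields /k/ → /ko/, /l/ → /lo/, /ʃ/ → /ʃo/, /ŋ/ → /ŋo/.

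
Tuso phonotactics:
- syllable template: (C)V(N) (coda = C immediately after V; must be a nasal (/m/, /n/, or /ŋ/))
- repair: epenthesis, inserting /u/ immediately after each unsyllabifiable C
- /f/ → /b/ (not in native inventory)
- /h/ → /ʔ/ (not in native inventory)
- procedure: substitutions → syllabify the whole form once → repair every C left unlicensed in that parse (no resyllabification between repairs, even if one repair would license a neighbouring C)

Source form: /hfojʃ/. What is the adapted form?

Substitution: /h/ → /ʔ/, /f/ → /b/, giving /ʔbojʃ/.
Under (C)V(N), the unsyllabifiable consonants are /ʔ/, /j/, /ʃ/ (only a nasal (/m/, /n/, or /ŋ/) is licensed in coda position; onsets are limited to one consonant).
Epenthesis after each stranded consonant: /ʔ/ → /ʔu/, /j/ → /ju/, /ʃ/ → /ʃu/.

ʔubojuʃu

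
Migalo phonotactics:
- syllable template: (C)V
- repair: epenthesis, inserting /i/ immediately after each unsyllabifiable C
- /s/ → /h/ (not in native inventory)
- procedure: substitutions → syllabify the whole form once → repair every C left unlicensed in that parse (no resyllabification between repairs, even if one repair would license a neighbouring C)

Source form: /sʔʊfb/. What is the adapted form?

Substitution: /s/ → /h/, giving /hʔʊfb/.
The consonants /h/, /f/, /b/ cannot be parsed into a legal (C)V syllable (no codas are permitted; onsets are limited to one consonant).
Inserting the epenthetic vowel yields /h/ → /hi/, /f/ → /fi/, /b/ → /bi/.

hiʔʊfibi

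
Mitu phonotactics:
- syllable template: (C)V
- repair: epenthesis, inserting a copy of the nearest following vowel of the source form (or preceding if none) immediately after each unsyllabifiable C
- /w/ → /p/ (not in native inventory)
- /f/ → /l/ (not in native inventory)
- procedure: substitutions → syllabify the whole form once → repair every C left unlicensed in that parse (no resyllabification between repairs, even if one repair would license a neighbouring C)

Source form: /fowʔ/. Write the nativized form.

lopoʔo

Substitution: /f/ → /l/, /w/ → /p/, giving /lopʔ/.
The consonants /p/, /ʔ/ cannot be parsed into a legal (C)V syllable (no codas are permitted; onsets are limited to one consonant).
Inserting the epenthetic vowel yields /p/ → /po/, /ʔ/ → /ʔo/.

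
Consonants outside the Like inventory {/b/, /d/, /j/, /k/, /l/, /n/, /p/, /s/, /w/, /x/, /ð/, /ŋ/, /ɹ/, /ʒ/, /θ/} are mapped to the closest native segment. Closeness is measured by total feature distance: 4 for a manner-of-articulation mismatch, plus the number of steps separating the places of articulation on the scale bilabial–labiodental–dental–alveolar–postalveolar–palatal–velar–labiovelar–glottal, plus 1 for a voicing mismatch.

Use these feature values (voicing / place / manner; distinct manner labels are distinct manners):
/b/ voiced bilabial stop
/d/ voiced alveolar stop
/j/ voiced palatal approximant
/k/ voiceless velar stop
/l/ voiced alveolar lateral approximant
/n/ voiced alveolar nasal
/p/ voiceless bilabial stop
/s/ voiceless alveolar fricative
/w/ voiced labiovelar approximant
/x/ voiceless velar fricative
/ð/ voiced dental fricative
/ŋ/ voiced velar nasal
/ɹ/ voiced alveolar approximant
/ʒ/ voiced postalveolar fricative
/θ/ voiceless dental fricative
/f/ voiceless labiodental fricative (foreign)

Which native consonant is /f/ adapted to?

θ

/θ/ is closest: same manner (fricative), place distance 1 (labiodental→dental), same voicing; total 1. Next closest is /s/ at distance 2.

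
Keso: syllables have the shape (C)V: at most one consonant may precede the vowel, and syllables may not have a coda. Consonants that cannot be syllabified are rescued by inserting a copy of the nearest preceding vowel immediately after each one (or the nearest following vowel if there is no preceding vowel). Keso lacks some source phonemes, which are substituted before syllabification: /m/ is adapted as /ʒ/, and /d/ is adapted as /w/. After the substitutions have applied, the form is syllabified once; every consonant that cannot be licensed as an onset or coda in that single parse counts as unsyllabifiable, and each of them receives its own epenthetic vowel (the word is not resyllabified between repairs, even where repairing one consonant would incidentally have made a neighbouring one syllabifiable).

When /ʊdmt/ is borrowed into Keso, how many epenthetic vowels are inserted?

After substitution the input is /ʊwʒt/.
The unsyllabifiable consonants are /w/, /ʒ/, /t/; each receives one epenthetic vowel.

3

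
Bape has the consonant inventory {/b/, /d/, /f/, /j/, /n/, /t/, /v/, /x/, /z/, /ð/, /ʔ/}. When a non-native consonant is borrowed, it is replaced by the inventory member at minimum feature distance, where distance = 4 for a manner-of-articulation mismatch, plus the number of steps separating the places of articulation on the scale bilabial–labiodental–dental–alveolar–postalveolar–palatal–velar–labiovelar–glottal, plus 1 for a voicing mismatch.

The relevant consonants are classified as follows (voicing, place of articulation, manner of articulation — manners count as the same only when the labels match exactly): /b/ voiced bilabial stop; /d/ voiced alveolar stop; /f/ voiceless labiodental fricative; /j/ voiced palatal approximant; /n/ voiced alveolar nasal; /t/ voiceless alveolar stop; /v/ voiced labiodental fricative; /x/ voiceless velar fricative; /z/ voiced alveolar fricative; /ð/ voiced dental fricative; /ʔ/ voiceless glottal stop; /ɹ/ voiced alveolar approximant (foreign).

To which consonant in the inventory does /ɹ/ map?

/j/ is closest: same manner (approximant), place distance 2 (alveolar→palatal), same voicing; total 2. Next closest is /d/ at distance 4.

j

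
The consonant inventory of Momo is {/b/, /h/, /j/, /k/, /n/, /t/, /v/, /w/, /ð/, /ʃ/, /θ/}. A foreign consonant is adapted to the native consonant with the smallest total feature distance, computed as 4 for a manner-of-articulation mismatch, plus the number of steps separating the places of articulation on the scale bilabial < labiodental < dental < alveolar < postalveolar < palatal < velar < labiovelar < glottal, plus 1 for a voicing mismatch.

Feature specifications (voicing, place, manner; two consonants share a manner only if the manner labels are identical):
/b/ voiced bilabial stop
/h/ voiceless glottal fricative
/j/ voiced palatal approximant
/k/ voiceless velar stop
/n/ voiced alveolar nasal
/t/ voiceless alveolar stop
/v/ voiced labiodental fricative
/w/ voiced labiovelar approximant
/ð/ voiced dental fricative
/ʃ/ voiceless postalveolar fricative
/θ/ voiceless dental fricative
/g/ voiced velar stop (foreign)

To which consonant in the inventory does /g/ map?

/k/ is closest: same manner (stop), place distance 0 (velar→velar), voicing differs (+1); total 1. Next closest is /t/ at distance 4.

k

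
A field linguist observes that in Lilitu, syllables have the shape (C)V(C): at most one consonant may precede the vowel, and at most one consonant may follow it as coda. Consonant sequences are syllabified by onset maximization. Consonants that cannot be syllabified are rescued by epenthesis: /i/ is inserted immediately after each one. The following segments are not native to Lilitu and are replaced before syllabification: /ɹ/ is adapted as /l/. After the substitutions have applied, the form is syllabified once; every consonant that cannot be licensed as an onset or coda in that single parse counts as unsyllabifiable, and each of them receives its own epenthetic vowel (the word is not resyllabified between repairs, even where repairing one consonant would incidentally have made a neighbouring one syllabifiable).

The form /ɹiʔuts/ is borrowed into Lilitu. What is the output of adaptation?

liʔutsi

Substitution: /ɹ/ → /l/, giving /liʔuts/.
Syllabifying with onset maximization leaves /s/ stranded (at most one coda consonant is licensed; onsets are limited to one consonant).
Inserting the epenthetic vowel yields /s/ → /si/.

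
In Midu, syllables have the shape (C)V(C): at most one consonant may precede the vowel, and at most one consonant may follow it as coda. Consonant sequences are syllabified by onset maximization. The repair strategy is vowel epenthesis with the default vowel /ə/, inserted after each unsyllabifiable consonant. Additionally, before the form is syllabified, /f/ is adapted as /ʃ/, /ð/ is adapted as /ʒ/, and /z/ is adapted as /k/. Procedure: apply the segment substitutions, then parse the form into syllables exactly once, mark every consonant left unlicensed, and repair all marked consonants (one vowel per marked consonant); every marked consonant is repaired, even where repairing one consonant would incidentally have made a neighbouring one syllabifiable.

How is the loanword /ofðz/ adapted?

oʃʒəkə

Substitution: /f/ → /ʃ/, /ð/ → /ʒ/, /z/ → /k/, giving /oʃʒk/.
Under (C)V(C), the unsyllabifiable consonants are /ʒ/, /k/ (at most one coda consonant is licensed; onsets are limited to one consonant).
Each unlicensed consonant becomes the onset of a new syllable: /ʒ/ → /ʒə/, /k/ → /kə/.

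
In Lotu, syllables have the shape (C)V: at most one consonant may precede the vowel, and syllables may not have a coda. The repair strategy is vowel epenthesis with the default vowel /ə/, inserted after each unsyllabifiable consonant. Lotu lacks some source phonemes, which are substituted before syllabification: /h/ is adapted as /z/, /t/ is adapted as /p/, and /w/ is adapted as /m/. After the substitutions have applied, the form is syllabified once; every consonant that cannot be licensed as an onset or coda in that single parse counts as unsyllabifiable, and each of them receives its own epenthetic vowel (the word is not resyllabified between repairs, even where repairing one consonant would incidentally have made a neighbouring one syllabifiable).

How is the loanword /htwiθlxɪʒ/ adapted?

zəpəmiθələxɪʒə

Substitution: /h/ → /z/, /t/ → /p/, /w/ → /m/, giving /zpmiθlxɪʒ/.
The consonants /z/, /p/, /θ/, /l/, /ʒ/ cannot be parsed into a legal (C)V syllable (no codas are permitted; onsets are limited to one consonant).
Each unlicensed consonant becomes the onset of a new syllable: /z/ → /zə/, /p/ → /pə/, /θ/ → /θə/, /l/ → /lə/, /ʒ/ → /ʒə/.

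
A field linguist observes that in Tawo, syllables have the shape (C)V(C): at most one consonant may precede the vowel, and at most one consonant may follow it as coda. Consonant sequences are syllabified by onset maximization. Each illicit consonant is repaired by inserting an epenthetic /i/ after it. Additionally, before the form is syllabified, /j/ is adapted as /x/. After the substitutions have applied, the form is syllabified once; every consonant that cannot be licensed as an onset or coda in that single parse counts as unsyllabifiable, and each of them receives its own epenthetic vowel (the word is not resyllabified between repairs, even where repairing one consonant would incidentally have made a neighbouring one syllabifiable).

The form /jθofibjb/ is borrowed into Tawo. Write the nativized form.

xiθofibxibi

Substitution: /j/ → /x/, giving /xθofibxb/.
The consonants /x/, /x/, /b/ cannot be parsed into a legal (C)V(C) syllable (at most one coda consonant is licensed; onsets are limited to one consonant).
Each unlicensed consonant becomes the onset of a new syllable: /x/ → /xi/, /x/ → /xi/, /b/ → /bi/.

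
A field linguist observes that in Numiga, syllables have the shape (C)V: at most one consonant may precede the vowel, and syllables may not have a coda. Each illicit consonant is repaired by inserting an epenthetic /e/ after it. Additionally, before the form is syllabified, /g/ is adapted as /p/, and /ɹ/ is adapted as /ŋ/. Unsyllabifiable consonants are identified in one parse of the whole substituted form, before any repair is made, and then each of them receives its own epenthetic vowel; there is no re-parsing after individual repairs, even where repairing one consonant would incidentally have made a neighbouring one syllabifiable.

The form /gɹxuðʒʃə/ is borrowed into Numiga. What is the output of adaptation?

Substitution: /g/ → /p/, /ɹ/ → /ŋ/, giving /pŋxuðʒʃə/.
The consonants /p/, /ŋ/, /ð/, /ʒ/ cannot be parsed into a legal (C)V syllable (no codas are permitted; onsets are limited to one consonant).
Epenthesis after each stranded consonant: /p/ → /pe/, /ŋ/ → /ŋe/, /ð/ → /ðe/, /ʒ/ → /ʒe/.

peŋexuðeʒeʃə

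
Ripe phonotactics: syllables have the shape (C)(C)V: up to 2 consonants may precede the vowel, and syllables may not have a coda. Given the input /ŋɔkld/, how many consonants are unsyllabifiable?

The consonants /k/, /l/, /d/ cannot be parsed into a legal (C)(C)V syllable (no codas are permitted; onsets may contain at most 2 consonants).

3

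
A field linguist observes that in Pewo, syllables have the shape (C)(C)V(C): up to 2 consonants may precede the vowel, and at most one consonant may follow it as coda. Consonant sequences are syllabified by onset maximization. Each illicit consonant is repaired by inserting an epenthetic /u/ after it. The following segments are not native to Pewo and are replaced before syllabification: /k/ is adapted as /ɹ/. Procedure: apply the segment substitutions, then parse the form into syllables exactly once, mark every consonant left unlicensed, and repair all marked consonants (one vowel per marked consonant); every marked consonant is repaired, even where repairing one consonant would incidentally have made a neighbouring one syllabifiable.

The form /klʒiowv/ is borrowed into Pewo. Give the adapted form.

Substitution: /k/ → /ɹ/, giving /ɹlʒiowv/.
Under (C)(C)V(C), the unsyllabifiable consonants are /ɹ/, /v/ (at most one coda consonant is licensed; onsets may contain at most 2 consonants).
Inserting the epenthetic vowel yields /ɹ/ → /ɹu/, /v/ → /vu/.

ɹulʒiowvu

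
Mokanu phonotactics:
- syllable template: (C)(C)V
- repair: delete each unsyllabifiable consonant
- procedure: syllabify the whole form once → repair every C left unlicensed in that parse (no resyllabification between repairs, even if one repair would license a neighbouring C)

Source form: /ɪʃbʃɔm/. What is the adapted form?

ɪbʃɔ

Syllabifying with onset maximization leaves /ʃ/, /m/ stranded (no codas are permitted; onsets may contain at most 2 consonants).
Deleting the stranded consonants removes /ʃ/, /m/.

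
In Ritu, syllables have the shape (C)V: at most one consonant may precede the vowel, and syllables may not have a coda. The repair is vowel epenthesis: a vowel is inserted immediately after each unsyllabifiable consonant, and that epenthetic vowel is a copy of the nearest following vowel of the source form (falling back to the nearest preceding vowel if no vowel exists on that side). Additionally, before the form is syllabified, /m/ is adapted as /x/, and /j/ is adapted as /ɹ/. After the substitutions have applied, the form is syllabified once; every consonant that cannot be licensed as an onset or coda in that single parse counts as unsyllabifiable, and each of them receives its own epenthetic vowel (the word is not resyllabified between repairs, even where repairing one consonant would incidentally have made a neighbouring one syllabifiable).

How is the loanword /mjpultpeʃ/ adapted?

Substitution: /m/ → /x/, /j/ → /ɹ/, giving /xɹpultpeʃ/.
Syllabifying with onset maximization leaves /x/, /ɹ/, /l/, /t/, /ʃ/ stranded (no codas are permitted; onsets are limited to one consonant).
Inserting the epenthetic vowel yields /x/ → /xu/, /ɹ/ → /ɹu/, /l/ → /le/, /t/ → /te/, /ʃ/ → /ʃe/.

xuɹupuletepeʃe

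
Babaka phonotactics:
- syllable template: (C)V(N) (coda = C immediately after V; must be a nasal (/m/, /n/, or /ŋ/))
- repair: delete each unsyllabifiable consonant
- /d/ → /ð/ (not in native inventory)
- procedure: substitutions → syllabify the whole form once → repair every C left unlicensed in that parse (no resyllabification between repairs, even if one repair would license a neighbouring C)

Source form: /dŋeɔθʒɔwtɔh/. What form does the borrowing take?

Substitution: /d/ → /ð/, giving /ðŋeɔθʒɔwtɔh/.
Under (C)V(N), the unsyllabifiable consonants are /ð/, /θ/, /w/, /h/ (only a nasal (/m/, /n/, or /ŋ/) is licensed in coda position; onsets are limited to one consonant).
Each unlicensed consonant is deleted: /ð/, /θ/, /w/, /h/.

ŋeɔʒɔtɔ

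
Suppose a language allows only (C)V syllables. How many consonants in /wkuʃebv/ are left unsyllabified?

3

Syllabifying with onset maximization leaves /w/, /b/, /v/ stranded (no codas are permitted; onsets are limited to one consonant).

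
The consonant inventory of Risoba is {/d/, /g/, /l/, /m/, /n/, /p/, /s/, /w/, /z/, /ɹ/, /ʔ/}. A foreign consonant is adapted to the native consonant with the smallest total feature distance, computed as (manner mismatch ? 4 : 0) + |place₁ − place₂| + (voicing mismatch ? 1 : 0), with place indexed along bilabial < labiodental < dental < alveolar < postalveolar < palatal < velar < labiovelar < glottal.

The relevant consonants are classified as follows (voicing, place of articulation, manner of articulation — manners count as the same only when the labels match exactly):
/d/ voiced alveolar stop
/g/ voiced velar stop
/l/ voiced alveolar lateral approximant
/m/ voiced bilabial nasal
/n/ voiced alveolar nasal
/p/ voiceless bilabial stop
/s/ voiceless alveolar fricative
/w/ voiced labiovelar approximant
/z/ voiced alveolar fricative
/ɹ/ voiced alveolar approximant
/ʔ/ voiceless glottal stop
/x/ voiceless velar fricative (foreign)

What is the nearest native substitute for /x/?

s

/s/ is closest: same manner (fricative), place distance 3 (velar→alveolar), same voicing; total 3. Next closest is /z/ at distance 4.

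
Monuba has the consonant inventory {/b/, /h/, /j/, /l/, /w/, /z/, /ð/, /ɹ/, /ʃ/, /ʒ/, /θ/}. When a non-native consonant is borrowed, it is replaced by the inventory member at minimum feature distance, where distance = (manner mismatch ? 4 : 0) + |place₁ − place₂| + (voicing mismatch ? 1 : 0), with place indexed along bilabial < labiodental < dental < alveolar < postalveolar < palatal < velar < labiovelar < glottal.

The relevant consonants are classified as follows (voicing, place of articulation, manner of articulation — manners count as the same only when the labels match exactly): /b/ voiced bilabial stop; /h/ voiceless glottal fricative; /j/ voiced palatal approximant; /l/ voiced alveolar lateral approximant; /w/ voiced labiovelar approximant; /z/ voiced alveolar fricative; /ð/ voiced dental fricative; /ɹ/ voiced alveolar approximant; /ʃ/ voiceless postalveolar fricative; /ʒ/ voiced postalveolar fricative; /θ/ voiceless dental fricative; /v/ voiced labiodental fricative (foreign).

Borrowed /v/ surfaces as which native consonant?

/ð/ is closest: same manner (fricative), place distance 1 (labiodental→dental), same voicing; total 1. Next closest is /z/ at distance 2.

ð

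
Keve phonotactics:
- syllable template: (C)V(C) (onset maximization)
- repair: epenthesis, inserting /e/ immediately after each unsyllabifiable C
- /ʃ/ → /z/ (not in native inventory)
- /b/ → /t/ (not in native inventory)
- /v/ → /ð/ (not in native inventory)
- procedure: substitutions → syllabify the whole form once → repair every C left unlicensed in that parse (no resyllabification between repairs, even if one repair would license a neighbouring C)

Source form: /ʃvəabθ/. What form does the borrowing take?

Substitution: /ʃ/ → /z/, /v/ → /ð/, /b/ → /t/, giving /zðəatθ/.
Under (C)V(C), the unsyllabifiable consonants are /z/, /θ/ (at most one coda consonant is licensed; onsets are limited to one consonant).
Each unlicensed consonant becomes the onset of a new syllable: /z/ → /ze/, /θ/ → /θe/.

zeðəatθe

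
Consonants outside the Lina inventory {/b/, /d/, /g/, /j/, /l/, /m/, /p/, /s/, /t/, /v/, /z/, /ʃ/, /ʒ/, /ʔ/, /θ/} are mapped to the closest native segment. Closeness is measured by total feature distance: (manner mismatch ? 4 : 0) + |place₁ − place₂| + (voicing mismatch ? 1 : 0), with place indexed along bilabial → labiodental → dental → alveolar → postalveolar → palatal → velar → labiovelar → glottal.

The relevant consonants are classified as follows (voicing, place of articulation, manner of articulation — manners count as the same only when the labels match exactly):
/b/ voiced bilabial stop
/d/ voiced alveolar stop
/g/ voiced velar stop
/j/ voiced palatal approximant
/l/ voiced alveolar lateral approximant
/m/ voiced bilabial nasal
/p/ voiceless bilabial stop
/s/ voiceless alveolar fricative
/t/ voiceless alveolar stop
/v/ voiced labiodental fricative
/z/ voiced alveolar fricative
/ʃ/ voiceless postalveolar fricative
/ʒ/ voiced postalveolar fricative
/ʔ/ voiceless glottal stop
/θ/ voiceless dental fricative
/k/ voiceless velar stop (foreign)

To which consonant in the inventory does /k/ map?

g

/g/ is closest: same manner (stop), place distance 0 (velar→velar), voicing differs (+1); total 1. Next closest is /ʔ/ at distance 2.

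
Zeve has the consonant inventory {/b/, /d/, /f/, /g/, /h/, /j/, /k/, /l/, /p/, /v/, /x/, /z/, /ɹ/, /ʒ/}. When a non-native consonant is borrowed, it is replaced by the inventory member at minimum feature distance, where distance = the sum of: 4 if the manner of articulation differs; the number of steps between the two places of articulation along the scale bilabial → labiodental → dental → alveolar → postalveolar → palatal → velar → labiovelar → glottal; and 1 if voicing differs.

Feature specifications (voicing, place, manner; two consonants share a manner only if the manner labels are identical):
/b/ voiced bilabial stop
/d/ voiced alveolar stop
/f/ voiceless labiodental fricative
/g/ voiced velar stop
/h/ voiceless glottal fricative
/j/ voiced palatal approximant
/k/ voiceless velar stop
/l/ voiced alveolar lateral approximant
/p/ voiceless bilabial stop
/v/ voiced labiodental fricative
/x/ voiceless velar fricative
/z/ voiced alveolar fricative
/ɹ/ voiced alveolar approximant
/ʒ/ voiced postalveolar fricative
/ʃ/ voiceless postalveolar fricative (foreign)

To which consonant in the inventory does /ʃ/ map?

ʒ

/ʒ/ is closest: same manner (fricative), place distance 0 (postalveolar→postalveolar), voicing differs (+1); total 1. Next closest is /x/ at distance 2.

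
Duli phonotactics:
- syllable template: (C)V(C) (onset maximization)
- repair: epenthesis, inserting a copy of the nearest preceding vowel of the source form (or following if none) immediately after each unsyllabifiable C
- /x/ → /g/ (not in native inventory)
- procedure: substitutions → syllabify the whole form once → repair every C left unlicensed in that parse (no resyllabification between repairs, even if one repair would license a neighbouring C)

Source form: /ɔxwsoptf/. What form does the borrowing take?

ɔgwɔsoptofo

Substitution: /x/ → /g/, giving /ɔgwsoptf/.
Under (C)V(C), the unsyllabifiable consonants are /w/, /t/, /f/ (at most one coda consonant is licensed; onsets are limited to one consonant).
Inserting the epenthetic vowel yields /w/ → /wɔ/, /t/ → /to/, /f/ → /fo/.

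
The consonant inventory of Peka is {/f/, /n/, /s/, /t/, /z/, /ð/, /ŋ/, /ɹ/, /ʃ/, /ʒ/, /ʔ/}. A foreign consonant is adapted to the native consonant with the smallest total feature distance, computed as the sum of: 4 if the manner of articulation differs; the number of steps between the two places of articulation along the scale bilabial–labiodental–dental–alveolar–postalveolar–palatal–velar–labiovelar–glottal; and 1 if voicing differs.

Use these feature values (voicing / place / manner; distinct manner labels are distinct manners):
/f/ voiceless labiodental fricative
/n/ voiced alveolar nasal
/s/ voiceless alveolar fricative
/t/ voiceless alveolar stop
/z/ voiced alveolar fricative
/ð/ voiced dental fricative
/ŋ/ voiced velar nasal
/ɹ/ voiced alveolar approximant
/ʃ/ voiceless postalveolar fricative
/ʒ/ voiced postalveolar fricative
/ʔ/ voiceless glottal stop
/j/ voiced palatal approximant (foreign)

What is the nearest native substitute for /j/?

/ɹ/ is closest: same manner (approximant), place distance 2 (palatal→alveolar), same voicing; total 2. Next closest is /ŋ/ at distance 5.

ɹ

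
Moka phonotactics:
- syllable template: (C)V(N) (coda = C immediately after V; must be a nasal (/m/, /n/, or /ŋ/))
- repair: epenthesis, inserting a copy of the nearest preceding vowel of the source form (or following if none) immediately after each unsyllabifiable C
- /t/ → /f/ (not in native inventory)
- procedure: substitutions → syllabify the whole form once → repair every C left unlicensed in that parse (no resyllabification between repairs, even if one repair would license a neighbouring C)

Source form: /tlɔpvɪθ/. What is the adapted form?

Substitution: /t/ → /f/, giving /flɔpvɪθ/.
Syllabifying with onset maximization leaves /f/, /p/, /θ/ stranded (only a nasal (/m/, /n/, or /ŋ/) is licensed in coda position; onsets are limited to one consonant).
Inserting the epenthetic vowel yields /f/ → /fɔ/, /p/ → /pɔ/, /θ/ → /θɪ/.

fɔlɔpɔvɪθɪ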